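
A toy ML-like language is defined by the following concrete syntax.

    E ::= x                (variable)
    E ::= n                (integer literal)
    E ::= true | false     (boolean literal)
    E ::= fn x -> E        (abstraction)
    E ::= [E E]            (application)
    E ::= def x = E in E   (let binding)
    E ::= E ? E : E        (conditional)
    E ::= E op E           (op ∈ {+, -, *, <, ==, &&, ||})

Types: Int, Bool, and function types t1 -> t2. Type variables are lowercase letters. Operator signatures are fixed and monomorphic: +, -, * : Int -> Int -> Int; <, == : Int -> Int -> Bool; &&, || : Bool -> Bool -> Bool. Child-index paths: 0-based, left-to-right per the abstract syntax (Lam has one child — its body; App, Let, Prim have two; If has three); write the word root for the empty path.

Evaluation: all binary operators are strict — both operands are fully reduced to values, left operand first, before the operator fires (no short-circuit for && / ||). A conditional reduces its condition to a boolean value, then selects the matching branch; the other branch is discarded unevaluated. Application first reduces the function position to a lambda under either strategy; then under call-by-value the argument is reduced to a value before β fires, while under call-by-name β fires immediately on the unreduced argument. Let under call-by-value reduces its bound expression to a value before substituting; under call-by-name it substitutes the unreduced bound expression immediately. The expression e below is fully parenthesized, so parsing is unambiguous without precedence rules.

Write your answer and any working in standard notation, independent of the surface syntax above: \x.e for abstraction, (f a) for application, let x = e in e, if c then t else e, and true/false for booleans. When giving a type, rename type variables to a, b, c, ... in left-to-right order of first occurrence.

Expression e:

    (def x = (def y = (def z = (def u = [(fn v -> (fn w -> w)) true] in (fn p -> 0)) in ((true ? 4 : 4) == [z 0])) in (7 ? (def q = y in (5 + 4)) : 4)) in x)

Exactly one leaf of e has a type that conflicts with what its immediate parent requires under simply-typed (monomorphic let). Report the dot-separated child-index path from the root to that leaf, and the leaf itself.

Answer: 0.1.0 : 7

Working:
w : b
\w._ : b -> b
\v._ : a -> b -> b
  unify a -> b -> b ~ Bool -> c
  unify a ~ Bool
  unify b -> b ~ c
_ _ : b -> b
let u : b -> b
\p._ : d -> Int
let z : d -> Int
  unify Bool ~ Bool
  unify Int ~ Int
  unify Int ~ Int
z : d -> Int
  unify d -> Int ~ Int -> e
  unify d ~ Int
  unify Int ~ e
_ _ : Int
  unify Int ~ Int
let y : Bool
  unify Int ~ Bool
  FAIL: mismatch Int ~ Bool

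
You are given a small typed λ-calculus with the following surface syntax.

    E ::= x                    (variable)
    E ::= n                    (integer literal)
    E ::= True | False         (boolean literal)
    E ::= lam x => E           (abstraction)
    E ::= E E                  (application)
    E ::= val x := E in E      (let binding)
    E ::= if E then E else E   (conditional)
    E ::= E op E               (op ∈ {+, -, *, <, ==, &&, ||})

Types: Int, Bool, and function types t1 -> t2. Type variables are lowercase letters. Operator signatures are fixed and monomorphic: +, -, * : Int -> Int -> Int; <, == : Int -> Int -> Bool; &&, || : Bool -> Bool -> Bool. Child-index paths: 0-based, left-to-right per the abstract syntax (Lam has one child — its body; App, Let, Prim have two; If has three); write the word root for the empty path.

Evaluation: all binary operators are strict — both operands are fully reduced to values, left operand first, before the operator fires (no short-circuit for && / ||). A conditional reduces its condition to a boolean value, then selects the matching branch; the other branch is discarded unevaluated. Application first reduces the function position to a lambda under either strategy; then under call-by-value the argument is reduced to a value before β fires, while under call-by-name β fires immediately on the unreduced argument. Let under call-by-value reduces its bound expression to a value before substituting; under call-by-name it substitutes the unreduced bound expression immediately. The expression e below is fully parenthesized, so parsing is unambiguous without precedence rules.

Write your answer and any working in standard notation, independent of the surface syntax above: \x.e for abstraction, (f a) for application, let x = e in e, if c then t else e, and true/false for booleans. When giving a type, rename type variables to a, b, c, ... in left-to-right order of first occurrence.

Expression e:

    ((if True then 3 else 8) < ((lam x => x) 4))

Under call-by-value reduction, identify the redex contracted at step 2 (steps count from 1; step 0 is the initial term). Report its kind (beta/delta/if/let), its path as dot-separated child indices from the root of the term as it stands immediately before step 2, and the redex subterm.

Answer: beta at 1 : ((\x.x) 4)

Trace:
step 0: ((if true then 3 else 8) < ((\x.x) 4))
step 1: [if@0] (3 < ((\x.x) 4))
step 2: [beta@1] (3 < 4)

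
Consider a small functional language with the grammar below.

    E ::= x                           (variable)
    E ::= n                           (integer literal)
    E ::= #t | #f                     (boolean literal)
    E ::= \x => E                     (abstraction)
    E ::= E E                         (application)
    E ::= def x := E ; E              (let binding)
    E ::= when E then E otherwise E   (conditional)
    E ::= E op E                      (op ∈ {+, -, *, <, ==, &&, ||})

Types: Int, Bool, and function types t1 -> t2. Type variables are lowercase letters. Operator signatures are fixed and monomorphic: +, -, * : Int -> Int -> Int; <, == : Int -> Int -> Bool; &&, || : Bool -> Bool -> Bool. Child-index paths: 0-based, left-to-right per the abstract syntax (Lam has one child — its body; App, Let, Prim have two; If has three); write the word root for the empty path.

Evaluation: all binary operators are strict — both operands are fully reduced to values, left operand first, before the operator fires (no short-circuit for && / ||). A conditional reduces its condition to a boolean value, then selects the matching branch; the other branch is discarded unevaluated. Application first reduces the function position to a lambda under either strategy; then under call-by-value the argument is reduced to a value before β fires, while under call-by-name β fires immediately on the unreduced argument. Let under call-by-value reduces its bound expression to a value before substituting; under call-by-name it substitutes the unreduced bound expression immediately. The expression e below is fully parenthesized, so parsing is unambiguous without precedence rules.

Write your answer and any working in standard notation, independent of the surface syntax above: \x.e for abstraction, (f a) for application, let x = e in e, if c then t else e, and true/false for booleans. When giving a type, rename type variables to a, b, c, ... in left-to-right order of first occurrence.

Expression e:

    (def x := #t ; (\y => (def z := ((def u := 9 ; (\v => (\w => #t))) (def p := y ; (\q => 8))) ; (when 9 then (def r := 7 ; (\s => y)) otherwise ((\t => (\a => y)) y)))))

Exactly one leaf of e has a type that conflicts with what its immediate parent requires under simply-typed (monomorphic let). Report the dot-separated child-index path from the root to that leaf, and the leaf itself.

Trace:
let x : Bool
let u : Int
\w._ : c -> Bool
\v._ : b -> c -> Bool
y : a
let p : a
\q._ : d -> Int
  unify b -> c -> Bool ~ (d -> Int) -> e
  unify b ~ d -> Int
  unify c -> Bool ~ e
_ _ : c -> Bool
let z : c -> Bool
  unify Int ~ Bool
  FAIL: mismatch Int ~ Bool

Answer: 1.0.1.0 : 9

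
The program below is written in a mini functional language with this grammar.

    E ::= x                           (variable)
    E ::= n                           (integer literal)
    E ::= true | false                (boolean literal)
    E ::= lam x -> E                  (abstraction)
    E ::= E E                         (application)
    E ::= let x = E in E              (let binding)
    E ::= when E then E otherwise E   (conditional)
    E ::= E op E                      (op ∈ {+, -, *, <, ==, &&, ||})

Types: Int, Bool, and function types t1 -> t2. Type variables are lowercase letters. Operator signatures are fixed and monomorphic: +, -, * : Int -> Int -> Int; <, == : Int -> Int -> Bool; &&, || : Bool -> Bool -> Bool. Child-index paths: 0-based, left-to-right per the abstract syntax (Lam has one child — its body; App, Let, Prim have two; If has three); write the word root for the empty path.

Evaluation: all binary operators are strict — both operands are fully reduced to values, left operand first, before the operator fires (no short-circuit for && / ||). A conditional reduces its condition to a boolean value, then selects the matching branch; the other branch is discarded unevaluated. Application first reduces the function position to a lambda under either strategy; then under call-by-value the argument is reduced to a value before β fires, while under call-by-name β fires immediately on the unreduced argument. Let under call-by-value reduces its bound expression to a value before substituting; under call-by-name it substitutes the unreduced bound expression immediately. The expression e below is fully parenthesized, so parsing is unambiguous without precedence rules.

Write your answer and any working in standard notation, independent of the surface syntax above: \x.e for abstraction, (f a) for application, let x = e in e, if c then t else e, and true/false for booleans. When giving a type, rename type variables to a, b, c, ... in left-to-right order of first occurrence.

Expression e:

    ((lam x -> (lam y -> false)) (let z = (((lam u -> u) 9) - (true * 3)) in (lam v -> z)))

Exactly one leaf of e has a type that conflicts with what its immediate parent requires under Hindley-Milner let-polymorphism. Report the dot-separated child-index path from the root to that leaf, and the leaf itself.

Derivation:
\y._ : b -> Bool
\x._ : a -> b -> Bool
u : c
\u._ : c -> c
  unify c -> c ~ Int -> d
  unify c ~ Int
  unify Int ~ d
_ _ : Int
  unify Int ~ Int
  unify Bool ~ Int
  FAIL: mismatch Bool ~ Int

Answer: 1.0.1.0 : true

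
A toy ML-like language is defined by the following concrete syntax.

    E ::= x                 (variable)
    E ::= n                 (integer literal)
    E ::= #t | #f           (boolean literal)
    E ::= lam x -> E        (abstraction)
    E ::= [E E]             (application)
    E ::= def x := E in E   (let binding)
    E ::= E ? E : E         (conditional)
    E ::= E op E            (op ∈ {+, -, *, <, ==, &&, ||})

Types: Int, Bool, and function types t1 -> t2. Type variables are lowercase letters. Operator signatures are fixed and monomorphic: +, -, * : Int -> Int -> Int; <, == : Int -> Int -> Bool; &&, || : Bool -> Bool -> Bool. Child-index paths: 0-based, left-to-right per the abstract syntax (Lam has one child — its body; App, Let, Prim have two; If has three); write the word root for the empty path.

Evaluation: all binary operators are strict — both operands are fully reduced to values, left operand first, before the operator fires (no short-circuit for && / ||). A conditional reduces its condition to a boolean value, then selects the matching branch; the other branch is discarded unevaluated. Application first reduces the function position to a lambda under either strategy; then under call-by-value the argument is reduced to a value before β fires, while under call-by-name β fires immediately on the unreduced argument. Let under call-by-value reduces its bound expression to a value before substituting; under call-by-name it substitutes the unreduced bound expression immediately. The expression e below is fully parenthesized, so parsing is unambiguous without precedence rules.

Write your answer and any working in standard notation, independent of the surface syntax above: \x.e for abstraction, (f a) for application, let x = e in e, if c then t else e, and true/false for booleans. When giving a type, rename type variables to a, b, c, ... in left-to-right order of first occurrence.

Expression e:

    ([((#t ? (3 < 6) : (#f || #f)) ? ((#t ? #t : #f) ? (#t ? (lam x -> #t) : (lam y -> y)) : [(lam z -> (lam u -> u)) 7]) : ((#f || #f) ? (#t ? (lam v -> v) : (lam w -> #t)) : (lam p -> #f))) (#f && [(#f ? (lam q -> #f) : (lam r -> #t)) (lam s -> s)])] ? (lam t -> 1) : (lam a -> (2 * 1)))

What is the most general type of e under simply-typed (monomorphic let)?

Trace:
  unify Bool ~ Bool
  unify Int ~ Int
  unify Int ~ Int
  unify Bool ~ Bool
  unify Bool ~ Bool
  unify Bool ~ Bool
  unify Bool ~ Bool
  unify Bool ~ Bool
  unify Bool ~ Bool
  unify Bool ~ Bool
  unify Bool ~ Bool
\x._ : a -> Bool
y : b
\y._ : b -> b
  unify a -> Bool ~ b -> b
  unify a ~ b
  unify Bool ~ b
u : d
\u._ : d -> d
\z._ : c -> d -> d
  unify c -> d -> d ~ Int -> e
  unify c ~ Int
  unify d -> d ~ e
_ _ : d -> d
  unify Bool -> Bool ~ d -> d
  unify Bool ~ d
  unify Bool ~ Bool
  unify Bool ~ Bool
  unify Bool ~ Bool
  unify Bool ~ Bool
  unify Bool ~ Bool
v : f
\v._ : f -> f
\w._ : g -> Bool
  unify f -> f ~ g -> Bool
  unify f ~ g
  unify g ~ Bool
\p._ : h -> Bool
  unify Bool -> Bool ~ h -> Bool
  unify Bool ~ h
  unify Bool ~ Bool
  unify Bool -> Bool ~ Bool -> Bool
  unify Bool ~ Bool
  unify Bool ~ Bool
  unify Bool ~ Bool
  unify Bool ~ Bool
\q._ : i -> Bool
\r._ : j -> Bool
  unify i -> Bool ~ j -> Bool
  unify i ~ j
  unify Bool ~ Bool
s : k
\s._ : k -> k
  unify j -> Bool ~ (k -> k) -> l
  unify j ~ k -> k
  unify Bool ~ l
_ _ : Bool
  unify Bool ~ Bool
  unify Bool -> Bool ~ Bool -> m
  unify Bool ~ Bool
  unify Bool ~ m
_ _ : Bool
  unify Bool ~ Bool
\t._ : n -> Int
  unify Int ~ Int
  unify Int ~ Int
\a._ : o -> Int
  unify n -> Int ~ o -> Int
  unify n ~ o
  unify Int ~ Int

Answer: a -> Int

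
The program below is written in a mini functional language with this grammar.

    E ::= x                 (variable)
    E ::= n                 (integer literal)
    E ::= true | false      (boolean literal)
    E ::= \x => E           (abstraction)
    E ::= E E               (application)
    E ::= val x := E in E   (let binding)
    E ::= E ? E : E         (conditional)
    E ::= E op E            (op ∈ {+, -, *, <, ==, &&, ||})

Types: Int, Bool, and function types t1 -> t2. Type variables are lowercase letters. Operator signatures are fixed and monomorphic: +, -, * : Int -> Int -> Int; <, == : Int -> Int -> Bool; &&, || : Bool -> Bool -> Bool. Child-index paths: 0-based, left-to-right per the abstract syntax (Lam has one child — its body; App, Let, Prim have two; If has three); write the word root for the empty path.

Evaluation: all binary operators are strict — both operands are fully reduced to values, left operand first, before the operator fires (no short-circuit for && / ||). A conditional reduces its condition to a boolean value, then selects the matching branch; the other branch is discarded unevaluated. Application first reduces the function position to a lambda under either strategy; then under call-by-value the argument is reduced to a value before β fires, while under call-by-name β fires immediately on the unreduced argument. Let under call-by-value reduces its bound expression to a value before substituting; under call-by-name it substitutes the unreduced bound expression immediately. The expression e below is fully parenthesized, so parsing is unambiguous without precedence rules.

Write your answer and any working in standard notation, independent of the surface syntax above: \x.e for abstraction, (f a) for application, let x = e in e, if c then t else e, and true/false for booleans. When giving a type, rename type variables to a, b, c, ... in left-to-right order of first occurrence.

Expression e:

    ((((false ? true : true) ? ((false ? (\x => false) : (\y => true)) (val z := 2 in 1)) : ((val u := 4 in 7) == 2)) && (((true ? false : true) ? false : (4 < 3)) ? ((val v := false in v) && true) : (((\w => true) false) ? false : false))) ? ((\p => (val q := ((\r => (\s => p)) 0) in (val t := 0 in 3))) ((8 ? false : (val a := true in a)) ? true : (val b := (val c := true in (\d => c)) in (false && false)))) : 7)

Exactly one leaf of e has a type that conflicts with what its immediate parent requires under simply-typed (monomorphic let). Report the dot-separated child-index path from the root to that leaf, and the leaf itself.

Working:
  unify Bool ~ Bool
  unify Bool ~ Bool
  unify Bool ~ Bool
  unify Bool ~ Bool
\x._ : a -> Bool
\y._ : b -> Bool
  unify a -> Bool ~ b -> Bool
  unify a ~ b
  unify Bool ~ Bool
let z : Int
  unify b -> Bool ~ Int -> c
  unify b ~ Int
  unify Bool ~ c
_ _ : Bool
let u : Int
  unify Int ~ Int
  unify Int ~ Int
  unify Bool ~ Bool
  unify Bool ~ Bool
  unify Bool ~ Bool
  unify Bool ~ Bool
  unify Bool ~ Bool
  unify Int ~ Int
  unify Int ~ Int
  unify Bool ~ Bool
  unify Bool ~ Bool
let v : Bool
v : Bool
  unify Bool ~ Bool
  unify Bool ~ Bool
\w._ : d -> Bool
  unify d -> Bool ~ Bool -> e
  unify d ~ Bool
  unify Bool ~ e
_ _ : Bool
  unify Bool ~ Bool
  unify Bool ~ Bool
  unify Bool ~ Bool
  unify Bool ~ Bool
  unify Bool ~ Bool
p : f
\s._ : h -> f
\r._ : g -> h -> f
  unify g -> h -> f ~ Int -> i
  unify g ~ Int
  unify h -> f ~ i
_ _ : h -> f
let q : h -> f
let t : Int
\p._ : f -> Int
  unify Int ~ Bool
  FAIL: mismatch Int ~ Bool

Answer: 1.1.0.0 : 8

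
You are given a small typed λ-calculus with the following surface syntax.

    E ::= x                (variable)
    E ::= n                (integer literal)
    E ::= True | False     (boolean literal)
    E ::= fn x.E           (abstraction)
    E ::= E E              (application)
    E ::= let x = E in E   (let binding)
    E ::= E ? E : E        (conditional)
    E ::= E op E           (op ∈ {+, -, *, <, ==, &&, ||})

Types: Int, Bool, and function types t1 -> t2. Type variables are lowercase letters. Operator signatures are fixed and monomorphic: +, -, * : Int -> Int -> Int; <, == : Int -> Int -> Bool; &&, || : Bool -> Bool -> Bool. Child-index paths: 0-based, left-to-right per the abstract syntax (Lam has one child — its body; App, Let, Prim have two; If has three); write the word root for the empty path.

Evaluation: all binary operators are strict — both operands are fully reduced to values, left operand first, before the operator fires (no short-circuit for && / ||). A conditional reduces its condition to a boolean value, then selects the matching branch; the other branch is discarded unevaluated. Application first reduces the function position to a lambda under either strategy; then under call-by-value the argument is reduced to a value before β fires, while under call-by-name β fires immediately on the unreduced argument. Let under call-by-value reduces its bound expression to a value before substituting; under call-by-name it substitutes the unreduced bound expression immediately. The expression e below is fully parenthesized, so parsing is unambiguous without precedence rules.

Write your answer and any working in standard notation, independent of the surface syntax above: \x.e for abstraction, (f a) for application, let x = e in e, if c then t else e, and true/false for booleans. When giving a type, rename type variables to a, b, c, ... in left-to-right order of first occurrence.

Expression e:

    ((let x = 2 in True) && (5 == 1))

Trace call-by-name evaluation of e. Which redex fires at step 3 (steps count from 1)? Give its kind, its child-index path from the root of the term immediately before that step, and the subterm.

Working:
step 0: ((let x = 2 in true) && (5 == 1))
step 1: [let@0] (true && (5 == 1))
step 2: [delta@1] (true && false)
step 3: [delta@root] false

Answer: delta at root : (true && false)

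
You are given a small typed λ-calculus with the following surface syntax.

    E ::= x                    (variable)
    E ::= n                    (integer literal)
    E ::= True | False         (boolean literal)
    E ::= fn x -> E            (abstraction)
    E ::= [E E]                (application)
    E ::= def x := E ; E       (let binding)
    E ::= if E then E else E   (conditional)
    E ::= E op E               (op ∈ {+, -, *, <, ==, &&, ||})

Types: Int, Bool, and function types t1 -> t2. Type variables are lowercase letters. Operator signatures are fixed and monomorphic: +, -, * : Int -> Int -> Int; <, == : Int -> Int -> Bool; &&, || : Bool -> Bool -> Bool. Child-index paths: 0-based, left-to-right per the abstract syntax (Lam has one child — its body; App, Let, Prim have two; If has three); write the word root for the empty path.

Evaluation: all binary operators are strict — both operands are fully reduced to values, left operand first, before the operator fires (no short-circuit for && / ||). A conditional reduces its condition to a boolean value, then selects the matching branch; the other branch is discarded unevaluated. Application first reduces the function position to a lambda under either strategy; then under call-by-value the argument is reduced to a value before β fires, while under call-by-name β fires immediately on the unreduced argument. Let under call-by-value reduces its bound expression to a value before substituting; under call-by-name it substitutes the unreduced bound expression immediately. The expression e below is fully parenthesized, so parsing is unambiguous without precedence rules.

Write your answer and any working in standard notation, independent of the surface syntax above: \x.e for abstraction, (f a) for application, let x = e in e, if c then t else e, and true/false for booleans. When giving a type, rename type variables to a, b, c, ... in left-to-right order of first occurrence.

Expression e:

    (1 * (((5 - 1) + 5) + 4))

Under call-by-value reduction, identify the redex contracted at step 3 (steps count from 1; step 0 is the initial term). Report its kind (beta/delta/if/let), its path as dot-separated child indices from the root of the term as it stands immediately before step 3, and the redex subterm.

Answer: delta at 1 : (9 + 4)

Trace:
step 0: (1 * (((5 - 1) + 5) + 4))
step 1: [delta@1.0.0] (1 * ((4 + 5) + 4))
step 2: [delta@1.0] (1 * (9 + 4))
step 3: [delta@1] (1 * 13)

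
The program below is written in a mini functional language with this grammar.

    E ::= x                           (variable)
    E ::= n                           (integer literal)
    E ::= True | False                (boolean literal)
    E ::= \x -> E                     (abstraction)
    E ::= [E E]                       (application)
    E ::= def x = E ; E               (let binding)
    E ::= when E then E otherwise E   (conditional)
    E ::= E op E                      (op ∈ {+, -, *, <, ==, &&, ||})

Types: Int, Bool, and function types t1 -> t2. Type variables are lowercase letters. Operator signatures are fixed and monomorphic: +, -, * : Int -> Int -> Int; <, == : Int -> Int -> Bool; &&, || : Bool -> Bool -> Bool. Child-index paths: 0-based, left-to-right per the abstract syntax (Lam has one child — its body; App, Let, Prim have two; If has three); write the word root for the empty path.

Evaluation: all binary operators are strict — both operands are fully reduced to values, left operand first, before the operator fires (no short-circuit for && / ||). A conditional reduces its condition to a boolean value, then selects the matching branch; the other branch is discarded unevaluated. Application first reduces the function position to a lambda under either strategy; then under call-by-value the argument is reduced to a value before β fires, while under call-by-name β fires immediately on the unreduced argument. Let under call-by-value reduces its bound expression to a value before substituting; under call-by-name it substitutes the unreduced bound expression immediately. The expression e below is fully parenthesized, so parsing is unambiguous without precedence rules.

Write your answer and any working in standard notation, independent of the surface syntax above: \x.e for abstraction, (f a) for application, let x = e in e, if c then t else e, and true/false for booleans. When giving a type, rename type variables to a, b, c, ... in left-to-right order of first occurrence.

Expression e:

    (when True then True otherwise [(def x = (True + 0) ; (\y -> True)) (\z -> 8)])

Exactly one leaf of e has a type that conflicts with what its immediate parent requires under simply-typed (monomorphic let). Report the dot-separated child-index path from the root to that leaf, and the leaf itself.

Answer: 2.0.0.0 : true

Derivation:
  unify Bool ~ Bool
  unify Bool ~ Int
  FAIL: mismatch Bool ~ Int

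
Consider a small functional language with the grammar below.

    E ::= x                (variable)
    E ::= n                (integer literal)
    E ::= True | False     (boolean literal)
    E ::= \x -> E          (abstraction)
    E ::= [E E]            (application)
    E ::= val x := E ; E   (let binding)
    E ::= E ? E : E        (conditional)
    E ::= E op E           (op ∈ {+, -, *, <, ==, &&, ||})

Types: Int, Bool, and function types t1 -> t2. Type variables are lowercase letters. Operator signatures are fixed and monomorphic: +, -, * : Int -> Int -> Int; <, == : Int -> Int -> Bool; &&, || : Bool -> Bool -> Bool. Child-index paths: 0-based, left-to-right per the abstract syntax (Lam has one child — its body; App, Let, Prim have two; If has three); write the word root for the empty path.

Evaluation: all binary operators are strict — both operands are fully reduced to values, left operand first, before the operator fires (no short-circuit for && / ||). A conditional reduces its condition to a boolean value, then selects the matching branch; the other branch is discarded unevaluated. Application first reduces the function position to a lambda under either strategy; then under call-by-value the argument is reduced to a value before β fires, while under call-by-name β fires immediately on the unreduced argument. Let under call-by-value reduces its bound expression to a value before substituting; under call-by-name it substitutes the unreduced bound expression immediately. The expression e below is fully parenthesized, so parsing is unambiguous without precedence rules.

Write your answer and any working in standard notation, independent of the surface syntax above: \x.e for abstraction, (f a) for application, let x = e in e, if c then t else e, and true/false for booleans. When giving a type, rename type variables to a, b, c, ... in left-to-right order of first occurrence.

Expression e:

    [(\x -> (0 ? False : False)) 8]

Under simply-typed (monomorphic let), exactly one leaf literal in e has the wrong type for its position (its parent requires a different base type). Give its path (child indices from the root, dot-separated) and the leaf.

Answer: 0.0.0 : 0

Derivation:
  unify Int ~ Bool
  FAIL: mismatch Int ~ Bool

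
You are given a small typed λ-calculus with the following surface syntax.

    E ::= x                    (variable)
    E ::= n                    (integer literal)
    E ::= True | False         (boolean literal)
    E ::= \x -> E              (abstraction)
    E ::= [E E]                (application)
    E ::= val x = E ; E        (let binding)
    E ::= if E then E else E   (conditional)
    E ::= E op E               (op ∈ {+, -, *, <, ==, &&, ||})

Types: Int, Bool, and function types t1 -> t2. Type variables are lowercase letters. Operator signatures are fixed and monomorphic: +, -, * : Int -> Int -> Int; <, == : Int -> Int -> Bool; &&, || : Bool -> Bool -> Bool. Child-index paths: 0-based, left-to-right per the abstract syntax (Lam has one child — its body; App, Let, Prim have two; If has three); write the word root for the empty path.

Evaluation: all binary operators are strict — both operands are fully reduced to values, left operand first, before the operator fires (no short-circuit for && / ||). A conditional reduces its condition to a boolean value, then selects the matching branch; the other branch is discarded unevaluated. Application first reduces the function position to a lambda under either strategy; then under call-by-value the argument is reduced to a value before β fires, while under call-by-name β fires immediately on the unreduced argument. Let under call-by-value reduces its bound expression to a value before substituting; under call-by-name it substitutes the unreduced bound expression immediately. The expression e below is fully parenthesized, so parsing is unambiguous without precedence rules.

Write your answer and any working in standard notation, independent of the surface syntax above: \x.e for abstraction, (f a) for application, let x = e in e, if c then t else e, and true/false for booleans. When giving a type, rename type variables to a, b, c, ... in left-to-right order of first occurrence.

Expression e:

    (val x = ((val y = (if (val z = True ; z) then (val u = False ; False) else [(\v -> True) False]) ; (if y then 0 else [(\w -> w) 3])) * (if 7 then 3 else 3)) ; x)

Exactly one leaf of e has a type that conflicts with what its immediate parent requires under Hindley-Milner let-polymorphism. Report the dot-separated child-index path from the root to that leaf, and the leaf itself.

Derivation:
let z : Bool
z : Bool
  unify Bool ~ Bool
let u : Bool
\v._ : a -> Bool
  unify a -> Bool ~ Bool -> b
  unify a ~ Bool
  unify Bool ~ b
_ _ : Bool
  unify Bool ~ Bool
let y : Bool
y : Bool
  unify Bool ~ Bool
w : c
\w._ : c -> c
  unify c -> c ~ Int -> d
  unify c ~ Int
  unify Int ~ d
_ _ : Int
  unify Int ~ Int
  unify Int ~ Int
  unify Int ~ Bool
  FAIL: mismatch Int ~ Bool

Answer: 0.1.0 : 7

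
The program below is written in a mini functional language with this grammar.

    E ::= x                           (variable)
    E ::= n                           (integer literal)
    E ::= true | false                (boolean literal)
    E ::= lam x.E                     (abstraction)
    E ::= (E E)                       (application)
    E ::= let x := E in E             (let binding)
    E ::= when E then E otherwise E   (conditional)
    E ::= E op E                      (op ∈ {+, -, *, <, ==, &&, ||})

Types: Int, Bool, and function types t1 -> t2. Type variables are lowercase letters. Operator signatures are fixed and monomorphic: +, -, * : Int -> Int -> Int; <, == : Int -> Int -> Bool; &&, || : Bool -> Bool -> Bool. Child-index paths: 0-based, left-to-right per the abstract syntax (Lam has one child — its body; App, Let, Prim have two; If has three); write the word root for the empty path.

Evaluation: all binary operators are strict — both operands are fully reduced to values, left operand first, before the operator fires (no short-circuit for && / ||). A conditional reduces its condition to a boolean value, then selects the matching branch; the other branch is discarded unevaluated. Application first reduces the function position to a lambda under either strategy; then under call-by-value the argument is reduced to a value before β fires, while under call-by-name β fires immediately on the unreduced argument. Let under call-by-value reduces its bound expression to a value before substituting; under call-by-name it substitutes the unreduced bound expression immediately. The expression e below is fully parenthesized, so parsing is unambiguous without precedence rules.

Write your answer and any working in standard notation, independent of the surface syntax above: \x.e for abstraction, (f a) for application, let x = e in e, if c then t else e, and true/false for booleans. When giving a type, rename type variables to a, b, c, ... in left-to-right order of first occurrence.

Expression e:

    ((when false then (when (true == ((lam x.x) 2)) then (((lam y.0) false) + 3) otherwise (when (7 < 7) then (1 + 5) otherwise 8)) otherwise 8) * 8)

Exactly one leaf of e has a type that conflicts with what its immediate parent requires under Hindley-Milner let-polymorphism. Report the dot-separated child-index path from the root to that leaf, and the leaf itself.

Derivation:
  unify Bool ~ Bool
  unify Bool ~ Int
  FAIL: mismatch Bool ~ Int

Answer: 0.1.0.0 : true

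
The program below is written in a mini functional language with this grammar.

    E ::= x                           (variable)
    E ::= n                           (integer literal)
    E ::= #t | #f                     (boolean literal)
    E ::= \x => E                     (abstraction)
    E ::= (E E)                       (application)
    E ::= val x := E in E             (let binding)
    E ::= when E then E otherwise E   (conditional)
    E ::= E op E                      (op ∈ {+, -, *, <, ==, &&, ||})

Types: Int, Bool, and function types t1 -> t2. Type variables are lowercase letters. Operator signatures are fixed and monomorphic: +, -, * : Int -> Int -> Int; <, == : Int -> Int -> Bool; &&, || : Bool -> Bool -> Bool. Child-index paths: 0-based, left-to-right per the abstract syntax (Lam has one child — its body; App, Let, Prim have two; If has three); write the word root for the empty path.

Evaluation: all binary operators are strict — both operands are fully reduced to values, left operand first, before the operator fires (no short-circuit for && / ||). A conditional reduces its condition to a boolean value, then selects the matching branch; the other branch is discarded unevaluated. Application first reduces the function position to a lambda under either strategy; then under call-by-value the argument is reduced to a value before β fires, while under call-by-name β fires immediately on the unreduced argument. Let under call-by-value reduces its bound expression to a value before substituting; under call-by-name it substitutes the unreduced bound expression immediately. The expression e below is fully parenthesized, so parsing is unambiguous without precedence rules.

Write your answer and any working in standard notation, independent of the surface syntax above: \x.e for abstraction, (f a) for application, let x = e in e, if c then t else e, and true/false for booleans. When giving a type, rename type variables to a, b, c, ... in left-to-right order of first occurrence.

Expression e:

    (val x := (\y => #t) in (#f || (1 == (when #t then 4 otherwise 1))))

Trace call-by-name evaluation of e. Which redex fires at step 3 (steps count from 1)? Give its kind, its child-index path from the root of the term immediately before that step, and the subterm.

Trace:
step 0: (let x = (\y.true) in (false || (1 == (if true then 4 else 1))))
step 1: [let@root] (false || (1 == (if true then 4 else 1)))
step 2: [if@1.1] (false || (1 == 4))
step 3: [delta@1] (false || false)

Answer: delta at 1 : (1 == 4)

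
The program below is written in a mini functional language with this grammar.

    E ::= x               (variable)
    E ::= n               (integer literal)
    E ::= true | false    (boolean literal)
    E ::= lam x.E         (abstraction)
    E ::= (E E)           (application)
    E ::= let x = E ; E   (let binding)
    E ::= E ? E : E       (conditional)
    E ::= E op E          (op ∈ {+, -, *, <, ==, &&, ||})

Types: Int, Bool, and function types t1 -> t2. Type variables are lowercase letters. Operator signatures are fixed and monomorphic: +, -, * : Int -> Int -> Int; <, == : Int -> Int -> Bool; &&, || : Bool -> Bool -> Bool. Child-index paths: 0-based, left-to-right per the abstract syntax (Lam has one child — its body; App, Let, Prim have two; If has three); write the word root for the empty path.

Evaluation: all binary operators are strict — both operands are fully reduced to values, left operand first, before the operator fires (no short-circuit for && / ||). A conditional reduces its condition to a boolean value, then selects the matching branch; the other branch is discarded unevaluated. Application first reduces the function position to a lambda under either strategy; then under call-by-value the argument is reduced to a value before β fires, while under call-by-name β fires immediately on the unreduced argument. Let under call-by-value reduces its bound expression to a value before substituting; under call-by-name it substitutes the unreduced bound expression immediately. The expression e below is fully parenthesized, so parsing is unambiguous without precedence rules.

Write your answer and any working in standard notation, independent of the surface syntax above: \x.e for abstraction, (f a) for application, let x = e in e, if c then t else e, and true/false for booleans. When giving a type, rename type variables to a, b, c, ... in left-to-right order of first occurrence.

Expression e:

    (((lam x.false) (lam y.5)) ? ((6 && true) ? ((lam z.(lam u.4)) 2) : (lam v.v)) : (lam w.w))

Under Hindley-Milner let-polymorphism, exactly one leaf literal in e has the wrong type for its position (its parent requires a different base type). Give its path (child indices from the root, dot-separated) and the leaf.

Working:
\x._ : a -> Bool
\y._ : b -> Int
  unify a -> Bool ~ (b -> Int) -> c
  unify a ~ b -> Int
  unify Bool ~ c
_ _ : Bool
  unify Bool ~ Bool
  unify Int ~ Bool
  FAIL: mismatch Int ~ Bool

Answer: 1.0.0 : 6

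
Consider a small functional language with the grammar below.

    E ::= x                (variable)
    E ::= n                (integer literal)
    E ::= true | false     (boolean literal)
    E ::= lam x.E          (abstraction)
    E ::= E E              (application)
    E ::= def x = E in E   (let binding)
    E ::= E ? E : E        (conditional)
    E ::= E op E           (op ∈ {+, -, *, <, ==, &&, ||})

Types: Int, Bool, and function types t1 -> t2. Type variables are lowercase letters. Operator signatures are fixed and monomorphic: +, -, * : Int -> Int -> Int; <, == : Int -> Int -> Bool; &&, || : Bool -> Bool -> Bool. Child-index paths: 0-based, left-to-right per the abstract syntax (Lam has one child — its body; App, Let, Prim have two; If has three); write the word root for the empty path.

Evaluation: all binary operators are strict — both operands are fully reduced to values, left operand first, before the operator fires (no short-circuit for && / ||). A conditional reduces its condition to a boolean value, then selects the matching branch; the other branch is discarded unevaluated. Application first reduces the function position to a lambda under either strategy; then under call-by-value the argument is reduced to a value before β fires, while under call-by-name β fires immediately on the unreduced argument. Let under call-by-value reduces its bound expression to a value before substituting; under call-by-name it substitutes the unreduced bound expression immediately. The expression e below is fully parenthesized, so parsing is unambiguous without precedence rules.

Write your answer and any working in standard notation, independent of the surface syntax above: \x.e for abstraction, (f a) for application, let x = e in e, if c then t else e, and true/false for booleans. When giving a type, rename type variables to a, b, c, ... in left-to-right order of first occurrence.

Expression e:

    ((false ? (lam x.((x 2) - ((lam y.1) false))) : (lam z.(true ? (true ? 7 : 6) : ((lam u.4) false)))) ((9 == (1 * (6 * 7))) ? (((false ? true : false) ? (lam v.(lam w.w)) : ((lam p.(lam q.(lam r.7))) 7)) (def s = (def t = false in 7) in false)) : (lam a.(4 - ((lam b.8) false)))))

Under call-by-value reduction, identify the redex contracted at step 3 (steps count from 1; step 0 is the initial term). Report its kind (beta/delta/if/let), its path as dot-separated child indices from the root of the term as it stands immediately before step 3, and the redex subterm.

Derivation:
step 0: ((if false then (\x.((x 2) - ((\y.1) false))) else (\z.(if true then (if true then 7 else 6) else ((\u.4) false)))) (if (9 == (1 * (6 * 7))) then ((if (if false then true else false) then (\v.(\w.w)) else ((\p.(\q.(\r.7))) 7)) (let s = (let t = false in 7) in false)) else (\a.(4 - ((\b.8) false)))))
step 1: [if@0] ((\z.(if true then (if true then 7 else 6) else ((\u.4) false))) (if (9 == (1 * (6 * 7))) then ((if (if false then true else false) then (\v.(\w.w)) else ((\p.(\q.(\r.7))) 7)) (let s = (let t = false in 7) in false)) else (\a.(4 - ((\b.8) false)))))
step 2: [delta@1.0.1.1] ((\z.(if true then (if true then 7 else 6) else ((\u.4) false))) (if (9 == (1 * 42)) then ((if (if false then true else false) then (\v.(\w.w)) else ((\p.(\q.(\r.7))) 7)) (let s = (let t = false in 7) in false)) else (\a.(4 - ((\b.8) false)))))
step 3: [delta@1.0.1] ((\z.(if true then (if true then 7 else 6) else ((\u.4) false))) (if (9 == 42) then ((if (if false then true else false) then (\v.(\w.w)) else ((\p.(\q.(\r.7))) 7)) (let s = (let t = false in 7) in false)) else (\a.(4 - ((\b.8) false)))))

Answer: delta at 1.0.1 : (1 * 42)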